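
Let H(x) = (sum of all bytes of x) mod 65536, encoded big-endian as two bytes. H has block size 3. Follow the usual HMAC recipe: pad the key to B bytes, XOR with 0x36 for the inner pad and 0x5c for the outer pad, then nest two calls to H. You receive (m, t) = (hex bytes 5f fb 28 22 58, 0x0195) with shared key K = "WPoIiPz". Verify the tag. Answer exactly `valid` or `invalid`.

valid

Key "WPoIiPz" = 57 50 6f 49 69 50 7a is 7 bytes > B = 3, so hash it first: H(key) = 02 92, then zero-pad to 3 bytes: K' = 02 92 00.
K' ⊕ ipad = 34 a4 36; K' ⊕ opad = 5e ce 5c.
Inner hash: sum = 52+164+54+95+251+40+34+88 = 778 → 03 0a.
Outer hash (recomputed tag): sum = 94+206+92+3+10 = 405 → 01 95.
Recomputed tag = 0195; claimed = 0195 → match.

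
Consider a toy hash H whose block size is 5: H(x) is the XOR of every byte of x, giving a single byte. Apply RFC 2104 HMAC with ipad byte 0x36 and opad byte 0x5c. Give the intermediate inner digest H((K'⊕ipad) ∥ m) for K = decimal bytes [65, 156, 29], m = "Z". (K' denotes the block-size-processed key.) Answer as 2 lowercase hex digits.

Key decimal bytes [65, 156, 29] = 41 9c 1d is 3 bytes ≤ B = 5; zero-pad to 5 bytes: K' = 41 9c 1d 00 00.
K' ⊕ ipad = 77 aa 2b 36 36.
Inner input = 77 aa 2b 36 36 ∥ 5a.
Inner hash: XOR 77⊕aa⊕2b⊕36⊕36⊕5a = ac.

ac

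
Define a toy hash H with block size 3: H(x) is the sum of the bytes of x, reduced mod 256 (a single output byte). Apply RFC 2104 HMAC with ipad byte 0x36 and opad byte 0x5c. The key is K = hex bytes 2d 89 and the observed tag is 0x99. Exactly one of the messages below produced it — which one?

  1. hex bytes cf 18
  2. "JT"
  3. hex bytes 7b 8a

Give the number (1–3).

Key hex bytes 2d 89 is 2 bytes ≤ B = 3; zero-pad to 3 bytes: K' = 2d 89 00.
K' ⊕ ipad = 1b bf 36; K' ⊕ opad = 71 d5 5c.
m1: inner = H(1b bf 36 cf 18) = f7; tag = H(71 d5 5c f7) = 99 ← matches
m2: inner = H(1b bf 36 4a 54) = ae; tag = H(71 d5 5c ae) = 50
m3: inner = H(1b bf 36 7b 8a) = 15; tag = H(71 d5 5c 15) = b7

1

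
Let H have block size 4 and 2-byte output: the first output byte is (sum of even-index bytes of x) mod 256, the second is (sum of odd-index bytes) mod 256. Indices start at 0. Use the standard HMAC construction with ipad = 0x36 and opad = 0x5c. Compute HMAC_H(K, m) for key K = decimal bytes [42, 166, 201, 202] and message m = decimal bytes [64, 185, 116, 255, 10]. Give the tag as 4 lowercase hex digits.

e4d4

Key decimal bytes [42, 166, 201, 202] = 2a a6 c9 ca is exactly B = 4 bytes: K' = 2a a6 c9 ca.
K' ⊕ ipad = 1c 90 ff fc.  K' ⊕ opad = 76 fa 95 96.
Inner input = (K'⊕ipad) ∥ m = 1c 90 ff fc ∥ 40 b9 74 ff 0a.
Inner hash: even-index sum = 473 mod 256 = 217; odd-index sum = 836 mod 256 = 68 → d9 44.
Outer input = (K'⊕opad) ∥ inner = 76 fa 95 96 ∥ d9 44.
Outer hash (tag): even-index sum = 484 mod 256 = 228; odd-index sum = 468 mod 256 = 212 → e4 d4.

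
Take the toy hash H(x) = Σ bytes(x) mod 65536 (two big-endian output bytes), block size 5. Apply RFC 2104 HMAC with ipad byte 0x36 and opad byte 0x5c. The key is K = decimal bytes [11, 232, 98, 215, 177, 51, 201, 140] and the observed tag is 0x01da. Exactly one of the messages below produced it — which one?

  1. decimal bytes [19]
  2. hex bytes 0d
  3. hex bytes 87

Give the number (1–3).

Key decimal bytes [11, 232, 98, 215, 177, 51, 201, 140] = 0b e8 62 d7 b1 33 c9 8c is 8 bytes > B = 5, so hash it first: H(key) = 04 65, then zero-pad to 5 bytes: K' = 04 65 00 00 00.
K' ⊕ ipad = 32 53 36 36 36; K' ⊕ opad = 58 39 5c 5c 5c.
m1: inner = H(32 53 36 36 36 13) = 01 3a; tag = H(58 39 5c 5c 5c 01 3a) = 01e0
m2: inner = H(32 53 36 36 36 0d) = 01 34; tag = H(58 39 5c 5c 5c 01 34) = 01da ← matches
m3: inner = H(32 53 36 36 36 87) = 01 ae; tag = H(58 39 5c 5c 5c 01 ae) = 0254

2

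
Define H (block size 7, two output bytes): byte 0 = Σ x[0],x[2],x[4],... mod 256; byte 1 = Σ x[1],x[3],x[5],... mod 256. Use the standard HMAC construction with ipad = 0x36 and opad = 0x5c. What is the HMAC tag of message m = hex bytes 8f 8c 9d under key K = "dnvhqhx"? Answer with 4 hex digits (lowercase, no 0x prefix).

Key "dnvhqhx" = 64 6e 76 68 71 68 78 is exactly B = 7 bytes: K' = 64 6e 76 68 71 68 78.
K' ⊕ ipad = 52 58 40 5e 47 5e 4e.  K' ⊕ opad = 38 32 2a 34 2d 34 24.
Inner input = (K'⊕ipad) ∥ m = 52 58 40 5e 47 5e 4e ∥ 8f 8c 9d.
Inner hash: even-index sum = 435 mod 256 = 179; odd-index sum = 576 mod 256 = 64 → b3 40.
Outer input = (K'⊕opad) ∥ inner = 38 32 2a 34 2d 34 24 ∥ b3 40.
Outer hash (tag): even-index sum = 243 mod 256 = 243; odd-index sum = 333 mod 256 = 77 → f3 4d.

f34d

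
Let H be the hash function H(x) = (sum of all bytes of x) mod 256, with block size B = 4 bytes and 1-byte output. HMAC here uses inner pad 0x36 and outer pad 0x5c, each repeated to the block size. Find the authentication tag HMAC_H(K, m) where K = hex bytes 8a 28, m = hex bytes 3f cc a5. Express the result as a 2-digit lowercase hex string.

f8

Key hex bytes 8a 28 is 2 bytes ≤ B = 4; zero-pad to 4 bytes: K' = 8a 28 00 00.
K' ⊕ ipad = bc 1e 36 36.  K' ⊕ opad = d6 74 5c 5c.
Inner input = (K'⊕ipad) ∥ m = bc 1e 36 36 ∥ 3f cc a5.
Inner hash: sum = 188+30+54+54+63+204+165 = 758; mod 256 = 246 → f6.
Outer input = (K'⊕opad) ∥ inner = d6 74 5c 5c ∥ f6.
Outer hash (tag): sum = 214+116+92+92+246 = 760; mod 256 = 248 → f8.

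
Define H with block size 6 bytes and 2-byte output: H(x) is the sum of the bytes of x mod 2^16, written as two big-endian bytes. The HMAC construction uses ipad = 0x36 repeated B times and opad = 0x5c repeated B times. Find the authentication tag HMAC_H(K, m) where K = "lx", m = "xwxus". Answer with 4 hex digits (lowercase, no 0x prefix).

0296

Key "lx" = 6c 78 is 2 bytes ≤ B = 6; zero-pad to 6 bytes: K' = 6c 78 00 00 00 00.
K' ⊕ ipad = 5a 4e 36 36 36 36.  K' ⊕ opad = 30 24 5c 5c 5c 5c.
Inner input = (K'⊕ipad) ∥ m = 5a 4e 36 36 36 36 ∥ 78 77 78 75 73.
Inner hash: sum = 90+78+54+54+54+54+120+119+120+117+115 = 975 → 03 cf.
Outer input = (K'⊕opad) ∥ inner = 30 24 5c 5c 5c 5c ∥ 03 cf.
Outer hash (tag): sum = 48+36+92+92+92+92+3+207 = 662 → 02 96.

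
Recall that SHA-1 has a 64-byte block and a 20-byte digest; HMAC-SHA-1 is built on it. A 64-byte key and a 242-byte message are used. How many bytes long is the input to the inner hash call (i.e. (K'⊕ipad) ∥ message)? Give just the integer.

306

Key is 64 ≤ 64 bytes, zero-padded: |K'| = 64.
Inner input = (K'⊕ipad) ∥ m → 64 + 242 = 306 bytes.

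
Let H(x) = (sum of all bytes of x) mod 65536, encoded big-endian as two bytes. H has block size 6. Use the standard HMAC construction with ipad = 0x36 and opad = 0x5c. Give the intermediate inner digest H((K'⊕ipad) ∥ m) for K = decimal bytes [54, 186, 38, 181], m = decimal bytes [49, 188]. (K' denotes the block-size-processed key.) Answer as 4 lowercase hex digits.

Key decimal bytes [54, 186, 38, 181] = 36 ba 26 b5 is 4 bytes ≤ B = 6; zero-pad to 6 bytes: K' = 36 ba 26 b5 00 00.
K' ⊕ ipad = 00 8c 10 83 36 36.
Inner input = 00 8c 10 83 36 36 ∥ 31 bc.
Inner hash: sum = 0+140+16+131+54+54+49+188 = 632 → 02 78.

0278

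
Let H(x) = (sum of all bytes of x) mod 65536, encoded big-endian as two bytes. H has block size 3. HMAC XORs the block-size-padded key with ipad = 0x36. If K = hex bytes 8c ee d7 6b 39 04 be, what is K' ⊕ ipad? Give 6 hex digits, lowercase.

358136

Key hex bytes 8c ee d7 6b 39 04 be is 7 bytes > B = 3, so hash it first: H(key) = 03 b7, then zero-pad to 3 bytes: K' = 03 b7 00.
XOR each byte with 0x36: 03⊕36=35, b7⊕36=81, 00⊕36=36.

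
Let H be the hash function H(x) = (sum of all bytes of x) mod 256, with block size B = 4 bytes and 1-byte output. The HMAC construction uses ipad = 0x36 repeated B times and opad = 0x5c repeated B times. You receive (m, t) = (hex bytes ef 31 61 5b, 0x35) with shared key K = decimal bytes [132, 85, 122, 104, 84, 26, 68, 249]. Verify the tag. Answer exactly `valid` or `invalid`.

invalid

Key decimal bytes [132, 85, 122, 104, 84, 26, 68, 249] = 84 55 7a 68 54 1a 44 f9 is 8 bytes > B = 4, so hash it first: H(key) = 66, then zero-pad to 4 bytes: K' = 66 00 00 00.
K' ⊕ ipad = 50 36 36 36; K' ⊕ opad = 3a 5c 5c 5c.
Inner hash: sum = 80+54+54+54+239+49+97+91 = 718; mod 256 = 206 → ce.
Outer hash (recomputed tag): sum = 58+92+92+92+206 = 540; mod 256 = 28 → 1c.
Recomputed tag = 1c; claimed = 35 → mismatch.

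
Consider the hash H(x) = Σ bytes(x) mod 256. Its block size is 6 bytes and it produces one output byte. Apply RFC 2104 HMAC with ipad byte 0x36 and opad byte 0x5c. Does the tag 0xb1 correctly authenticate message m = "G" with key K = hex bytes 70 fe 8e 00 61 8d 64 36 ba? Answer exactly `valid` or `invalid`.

invalid

Key hex bytes 70 fe 8e 00 61 8d 64 36 ba is 9 bytes > B = 6, so hash it first: H(key) = 3e, then zero-pad to 6 bytes: K' = 3e 00 00 00 00 00.
K' ⊕ ipad = 08 36 36 36 36 36; K' ⊕ opad = 62 5c 5c 5c 5c 5c.
Inner hash: sum = 8+54+54+54+54+54+71 = 349; mod 256 = 93 → 5d.
Outer hash (recomputed tag): sum = 98+92+92+92+92+92+93 = 651; mod 256 = 139 → 8b.
Recomputed tag = 8b; claimed = b1 → mismatch.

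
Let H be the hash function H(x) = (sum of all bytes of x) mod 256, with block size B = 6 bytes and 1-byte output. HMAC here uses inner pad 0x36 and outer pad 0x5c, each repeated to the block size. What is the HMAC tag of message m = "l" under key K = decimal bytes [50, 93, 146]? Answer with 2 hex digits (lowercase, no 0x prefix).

Key decimal bytes [50, 93, 146] = 32 5d 92 is 3 bytes ≤ B = 6; zero-pad to 6 bytes: K' = 32 5d 92 00 00 00.
K' ⊕ ipad = 04 6b a4 36 36 36.  K' ⊕ opad = 6e 01 ce 5c 5c 5c.
Inner input = (K'⊕ipad) ∥ m = 04 6b a4 36 36 36 ∥ 6c.
Inner hash: sum = 4+107+164+54+54+54+108 = 545; mod 256 = 33 → 21.
Outer input = (K'⊕opad) ∥ inner = 6e 01 ce 5c 5c 5c ∥ 21.
Outer hash (tag): sum = 110+1+206+92+92+92+33 = 626; mod 256 = 114 → 72.

72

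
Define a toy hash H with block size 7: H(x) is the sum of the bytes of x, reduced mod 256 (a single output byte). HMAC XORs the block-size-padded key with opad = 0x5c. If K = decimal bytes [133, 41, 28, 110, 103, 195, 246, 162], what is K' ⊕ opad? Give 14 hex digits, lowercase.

Key decimal bytes [133, 41, 28, 110, 103, 195, 246, 162] = 85 29 1c 6e 67 c3 f6 a2 is 8 bytes > B = 7, so hash it first: H(key) = fa, then zero-pad to 7 bytes: K' = fa 00 00 00 00 00 00.
XOR each byte with 0x5c: fa⊕5c=a6, 00⊕5c=5c, 00⊕5c=5c, 00⊕5c=5c, 00⊕5c=5c, 00⊕5c=5c, 00⊕5c=5c.

a65c5c5c5c5c5c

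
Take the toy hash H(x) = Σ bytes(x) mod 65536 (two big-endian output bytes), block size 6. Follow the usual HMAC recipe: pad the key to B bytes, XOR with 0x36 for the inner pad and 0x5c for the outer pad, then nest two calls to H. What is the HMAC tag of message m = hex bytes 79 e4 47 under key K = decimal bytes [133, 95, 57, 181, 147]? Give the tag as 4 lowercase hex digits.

Key decimal bytes [133, 95, 57, 181, 147] = 85 5f 39 b5 93 is 5 bytes ≤ B = 6; zero-pad to 6 bytes: K' = 85 5f 39 b5 93 00.
K' ⊕ ipad = b3 69 0f 83 a5 36.  K' ⊕ opad = d9 03 65 e9 cf 5c.
Inner input = (K'⊕ipad) ∥ m = b3 69 0f 83 a5 36 ∥ 79 e4 47.
Inner hash: sum = 179+105+15+131+165+54+121+228+71 = 1069 → 04 2d.
Outer input = (K'⊕opad) ∥ inner = d9 03 65 e9 cf 5c ∥ 04 2d.
Outer hash (tag): sum = 217+3+101+233+207+92+4+45 = 902 → 03 86.

0386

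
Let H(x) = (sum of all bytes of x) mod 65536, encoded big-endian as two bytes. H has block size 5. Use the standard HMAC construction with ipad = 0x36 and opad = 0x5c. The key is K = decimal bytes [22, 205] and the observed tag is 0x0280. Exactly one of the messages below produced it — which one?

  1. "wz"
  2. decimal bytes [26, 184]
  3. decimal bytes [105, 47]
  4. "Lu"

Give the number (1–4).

Key decimal bytes [22, 205] = 16 cd is 2 bytes ≤ B = 5; zero-pad to 5 bytes: K' = 16 cd 00 00 00.
K' ⊕ ipad = 20 fb 36 36 36; K' ⊕ opad = 4a 91 5c 5c 5c.
m1: inner = H(20 fb 36 36 36 77 7a) = 02 ae; tag = H(4a 91 5c 5c 5c 02 ae) = 029f
m2: inner = H(20 fb 36 36 36 1a b8) = 02 8f; tag = H(4a 91 5c 5c 5c 02 8f) = 0280 ← matches
m3: inner = H(20 fb 36 36 36 69 2f) = 02 55; tag = H(4a 91 5c 5c 5c 02 55) = 0246
m4: inner = H(20 fb 36 36 36 4c 75) = 02 7e; tag = H(4a 91 5c 5c 5c 02 7e) = 026f

2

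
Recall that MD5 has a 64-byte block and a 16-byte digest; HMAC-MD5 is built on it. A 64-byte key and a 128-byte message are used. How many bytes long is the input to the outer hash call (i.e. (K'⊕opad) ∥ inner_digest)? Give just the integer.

Key is 64 ≤ 64 bytes, zero-padded: |K'| = 64.
Outer input = (K'⊕opad) ∥ H(inner) → 64 + 16 = 80 bytes.

80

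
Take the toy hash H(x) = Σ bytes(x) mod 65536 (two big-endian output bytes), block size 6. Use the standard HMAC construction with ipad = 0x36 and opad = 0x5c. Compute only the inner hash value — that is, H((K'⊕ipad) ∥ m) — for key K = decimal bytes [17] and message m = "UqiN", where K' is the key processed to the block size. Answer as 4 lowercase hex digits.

Key decimal bytes [17] = 11 is 1 byte ≤ B = 6; zero-pad to 6 bytes: K' = 11 00 00 00 00 00.
K' ⊕ ipad = 27 36 36 36 36 36.
Inner input = 27 36 36 36 36 36 ∥ 55 71 69 4e.
Inner hash: sum = 39+54+54+54+54+54+85+113+105+78 = 690 → 02 b2.

02b2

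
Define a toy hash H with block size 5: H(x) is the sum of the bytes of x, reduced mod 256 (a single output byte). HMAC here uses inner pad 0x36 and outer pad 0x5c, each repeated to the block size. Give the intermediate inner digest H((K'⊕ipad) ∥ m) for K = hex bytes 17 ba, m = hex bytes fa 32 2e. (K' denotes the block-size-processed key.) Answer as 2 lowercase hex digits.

a9

Key hex bytes 17 ba is 2 bytes ≤ B = 5; zero-pad to 5 bytes: K' = 17 ba 00 00 00.
K' ⊕ ipad = 21 8c 36 36 36.
Inner input = 21 8c 36 36 36 ∥ fa 32 2e.
Inner hash: sum = 33+140+54+54+54+250+50+46 = 681; mod 256 = 169 → a9.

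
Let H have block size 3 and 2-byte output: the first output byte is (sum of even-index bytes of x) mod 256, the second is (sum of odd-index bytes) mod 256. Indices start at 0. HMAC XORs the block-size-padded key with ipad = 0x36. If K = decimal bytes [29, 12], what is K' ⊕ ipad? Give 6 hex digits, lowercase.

Key decimal bytes [29, 12] = 1d 0c is 2 bytes ≤ B = 3; zero-pad to 3 bytes: K' = 1d 0c 00.
XOR each byte with 0x36: 1d⊕36=2b, 0c⊕36=3a, 00⊕36=36.

2b3a36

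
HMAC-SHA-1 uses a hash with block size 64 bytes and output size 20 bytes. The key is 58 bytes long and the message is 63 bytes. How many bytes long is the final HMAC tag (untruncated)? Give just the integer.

20

The tag is one SHA-1 digest: 20 bytes.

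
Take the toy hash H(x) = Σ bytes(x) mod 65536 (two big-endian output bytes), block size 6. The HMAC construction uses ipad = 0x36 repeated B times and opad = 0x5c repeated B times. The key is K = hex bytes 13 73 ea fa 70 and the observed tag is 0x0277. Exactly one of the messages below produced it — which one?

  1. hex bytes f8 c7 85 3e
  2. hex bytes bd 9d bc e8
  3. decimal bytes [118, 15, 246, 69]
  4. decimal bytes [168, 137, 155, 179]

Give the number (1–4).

Key hex bytes 13 73 ea fa 70 is 5 bytes ≤ B = 6; zero-pad to 6 bytes: K' = 13 73 ea fa 70 00.
K' ⊕ ipad = 25 45 dc cc 46 36; K' ⊕ opad = 4f 2f b6 a6 2c 5c.
m1: inner = H(25 45 dc cc 46 36 f8 c7 85 3e) = 05 10; tag = H(4f 2f b6 a6 2c 5c 05 10) = 0277 ← matches
m2: inner = H(25 45 dc cc 46 36 bd 9d bc e8) = 05 8c; tag = H(4f 2f b6 a6 2c 5c 05 8c) = 02f3
m3: inner = H(25 45 dc cc 46 36 76 0f f6 45) = 04 4e; tag = H(4f 2f b6 a6 2c 5c 04 4e) = 02b4
m4: inner = H(25 45 dc cc 46 36 a8 89 9b b3) = 05 0d; tag = H(4f 2f b6 a6 2c 5c 05 0d) = 0274

1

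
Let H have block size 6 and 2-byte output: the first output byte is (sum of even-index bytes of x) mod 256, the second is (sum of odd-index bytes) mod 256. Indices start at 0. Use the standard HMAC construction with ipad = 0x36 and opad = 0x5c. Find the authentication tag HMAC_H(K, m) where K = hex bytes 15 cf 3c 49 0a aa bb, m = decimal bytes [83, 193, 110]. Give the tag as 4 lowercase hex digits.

Key hex bytes 15 cf 3c 49 0a aa bb is 7 bytes > B = 6, so hash it first: H(key) = 16 c2, then zero-pad to 6 bytes: K' = 16 c2 00 00 00 00.
K' ⊕ ipad = 20 f4 36 36 36 36.  K' ⊕ opad = 4a 9e 5c 5c 5c 5c.
Inner input = (K'⊕ipad) ∥ m = 20 f4 36 36 36 36 ∥ 53 c1 6e.
Inner hash: even-index sum = 333 mod 256 = 77; odd-index sum = 545 mod 256 = 33 → 4d 21.
Outer input = (K'⊕opad) ∥ inner = 4a 9e 5c 5c 5c 5c ∥ 4d 21.
Outer hash (tag): even-index sum = 335 mod 256 = 79; odd-index sum = 375 mod 256 = 119 → 4f 77.

4f77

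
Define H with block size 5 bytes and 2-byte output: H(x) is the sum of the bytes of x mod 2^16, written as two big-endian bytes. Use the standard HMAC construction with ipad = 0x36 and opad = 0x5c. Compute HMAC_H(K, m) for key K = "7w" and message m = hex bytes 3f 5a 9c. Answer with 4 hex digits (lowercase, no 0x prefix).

Key "7w" = 37 77 is 2 bytes ≤ B = 5; zero-pad to 5 bytes: K' = 37 77 00 00 00.
K' ⊕ ipad = 01 41 36 36 36.  K' ⊕ opad = 6b 2b 5c 5c 5c.
Inner input = (K'⊕ipad) ∥ m = 01 41 36 36 36 ∥ 3f 5a 9c.
Inner hash: sum = 1+65+54+54+54+63+90+156 = 537 → 02 19.
Outer input = (K'⊕opad) ∥ inner = 6b 2b 5c 5c 5c ∥ 02 19.
Outer hash (tag): sum = 107+43+92+92+92+2+25 = 453 → 01 c5.

01c5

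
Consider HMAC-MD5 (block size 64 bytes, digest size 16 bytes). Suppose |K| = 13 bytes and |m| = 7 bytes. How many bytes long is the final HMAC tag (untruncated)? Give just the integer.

The tag is one MD5 digest: 16 bytes.

16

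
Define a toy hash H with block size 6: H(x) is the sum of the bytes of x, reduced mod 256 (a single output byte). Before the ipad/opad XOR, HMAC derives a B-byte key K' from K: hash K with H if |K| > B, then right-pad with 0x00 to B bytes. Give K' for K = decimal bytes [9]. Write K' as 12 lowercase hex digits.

Key decimal bytes [9] = 09 is 1 byte ≤ B = 6; zero-pad to 6 bytes: K' = 09 00 00 00 00 00.

090000000000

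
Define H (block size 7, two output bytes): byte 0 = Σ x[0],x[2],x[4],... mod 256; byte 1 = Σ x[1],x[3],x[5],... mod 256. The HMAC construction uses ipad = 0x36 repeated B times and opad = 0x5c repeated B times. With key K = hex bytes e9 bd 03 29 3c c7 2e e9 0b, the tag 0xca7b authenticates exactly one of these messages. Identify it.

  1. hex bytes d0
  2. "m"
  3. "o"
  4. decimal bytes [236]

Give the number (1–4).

2

Key hex bytes e9 bd 03 29 3c c7 2e e9 0b is 9 bytes > B = 7, so hash it first: H(key) = 61 96, then zero-pad to 7 bytes: K' = 61 96 00 00 00 00 00.
K' ⊕ ipad = 57 a0 36 36 36 36 36; K' ⊕ opad = 3d ca 5c 5c 5c 5c 5c.
m1: inner = H(57 a0 36 36 36 36 36 d0) = f9 dc; tag = H(3d ca 5c 5c 5c 5c 5c f9 dc) = 2d7b
m2: inner = H(57 a0 36 36 36 36 36 6d) = f9 79; tag = H(3d ca 5c 5c 5c 5c 5c f9 79) = ca7b ← matches
m3: inner = H(57 a0 36 36 36 36 36 6f) = f9 7b; tag = H(3d ca 5c 5c 5c 5c 5c f9 7b) = cc7b
m4: inner = H(57 a0 36 36 36 36 36 ec) = f9 f8; tag = H(3d ca 5c 5c 5c 5c 5c f9 f8) = 497b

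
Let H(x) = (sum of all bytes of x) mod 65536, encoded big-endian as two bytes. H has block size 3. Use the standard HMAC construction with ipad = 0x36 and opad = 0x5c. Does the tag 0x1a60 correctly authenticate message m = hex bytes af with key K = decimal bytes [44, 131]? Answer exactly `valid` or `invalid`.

Key decimal bytes [44, 131] = 2c 83 is 2 bytes ≤ B = 3; zero-pad to 3 bytes: K' = 2c 83 00.
K' ⊕ ipad = 1a b5 36; K' ⊕ opad = 70 df 5c.
Inner hash: sum = 26+181+54+175 = 436 → 01 b4.
Outer hash (recomputed tag): sum = 112+223+92+1+180 = 608 → 02 60.
Recomputed tag = 0260; claimed = 1a60 → mismatch.

invalid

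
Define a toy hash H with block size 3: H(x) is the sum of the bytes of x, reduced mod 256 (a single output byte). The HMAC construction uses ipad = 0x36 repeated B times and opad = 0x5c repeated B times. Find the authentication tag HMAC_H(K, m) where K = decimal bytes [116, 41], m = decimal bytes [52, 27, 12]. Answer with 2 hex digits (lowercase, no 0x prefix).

eb

Key decimal bytes [116, 41] = 74 29 is 2 bytes ≤ B = 3; zero-pad to 3 bytes: K' = 74 29 00.
K' ⊕ ipad = 42 1f 36.  K' ⊕ opad = 28 75 5c.
Inner input = (K'⊕ipad) ∥ m = 42 1f 36 ∥ 34 1b 0c.
Inner hash: sum = 66+31+54+52+27+12 = 242 → f2.
Outer input = (K'⊕opad) ∥ inner = 28 75 5c ∥ f2.
Outer hash (tag): sum = 40+117+92+242 = 491; mod 256 = 235 → eb.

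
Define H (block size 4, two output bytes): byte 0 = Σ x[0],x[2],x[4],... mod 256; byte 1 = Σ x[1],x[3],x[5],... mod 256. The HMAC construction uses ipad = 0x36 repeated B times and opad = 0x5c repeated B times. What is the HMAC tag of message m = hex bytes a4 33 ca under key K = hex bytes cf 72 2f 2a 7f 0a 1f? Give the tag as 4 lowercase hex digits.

6a4f

Key hex bytes cf 72 2f 2a 7f 0a 1f is 7 bytes > B = 4, so hash it first: H(key) = 9c a6, then zero-pad to 4 bytes: K' = 9c a6 00 00.
K' ⊕ ipad = aa 90 36 36.  K' ⊕ opad = c0 fa 5c 5c.
Inner input = (K'⊕ipad) ∥ m = aa 90 36 36 ∥ a4 33 ca.
Inner hash: even-index sum = 590 mod 256 = 78; odd-index sum = 249 mod 256 = 249 → 4e f9.
Outer input = (K'⊕opad) ∥ inner = c0 fa 5c 5c ∥ 4e f9.
Outer hash (tag): even-index sum = 362 mod 256 = 106; odd-index sum = 591 mod 256 = 79 → 6a 4f.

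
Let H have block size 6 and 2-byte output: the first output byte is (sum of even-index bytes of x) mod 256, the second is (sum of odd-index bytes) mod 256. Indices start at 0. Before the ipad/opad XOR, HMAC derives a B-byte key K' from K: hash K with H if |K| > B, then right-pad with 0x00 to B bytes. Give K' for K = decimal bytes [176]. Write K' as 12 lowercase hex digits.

b00000000000

Key decimal bytes [176] = b0 is 1 byte ≤ B = 6; zero-pad to 6 bytes: K' = b0 00 00 00 00 00.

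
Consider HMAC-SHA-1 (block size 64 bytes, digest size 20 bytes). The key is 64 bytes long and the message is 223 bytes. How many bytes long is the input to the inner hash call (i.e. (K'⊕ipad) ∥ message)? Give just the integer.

287

Key is 64 ≤ 64 bytes, zero-padded: |K'| = 64.
Inner input = (K'⊕ipad) ∥ m → 64 + 223 = 287 bytes.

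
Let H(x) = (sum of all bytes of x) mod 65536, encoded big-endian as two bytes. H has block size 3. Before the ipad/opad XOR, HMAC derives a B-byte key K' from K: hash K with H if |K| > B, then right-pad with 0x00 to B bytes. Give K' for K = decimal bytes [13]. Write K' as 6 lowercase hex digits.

Key decimal bytes [13] = 0d is 1 byte ≤ B = 3; zero-pad to 3 bytes: K' = 0d 00 00.

0d0000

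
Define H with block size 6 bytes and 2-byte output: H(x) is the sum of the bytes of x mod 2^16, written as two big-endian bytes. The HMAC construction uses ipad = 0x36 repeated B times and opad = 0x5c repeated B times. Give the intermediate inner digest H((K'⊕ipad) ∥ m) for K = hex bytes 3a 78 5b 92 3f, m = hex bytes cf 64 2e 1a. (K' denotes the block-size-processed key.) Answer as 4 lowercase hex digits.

0325

Key hex bytes 3a 78 5b 92 3f is 5 bytes ≤ B = 6; zero-pad to 6 bytes: K' = 3a 78 5b 92 3f 00.
K' ⊕ ipad = 0c 4e 6d a4 09 36.
Inner input = 0c 4e 6d a4 09 36 ∥ cf 64 2e 1a.
Inner hash: sum = 12+78+109+164+9+54+207+100+46+26 = 805 → 03 25.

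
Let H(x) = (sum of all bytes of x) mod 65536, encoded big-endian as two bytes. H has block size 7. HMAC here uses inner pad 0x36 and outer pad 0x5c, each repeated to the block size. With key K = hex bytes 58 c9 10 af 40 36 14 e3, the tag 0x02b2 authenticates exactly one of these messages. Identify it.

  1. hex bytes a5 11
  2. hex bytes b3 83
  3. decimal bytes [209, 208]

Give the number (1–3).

1

Key hex bytes 58 c9 10 af 40 36 14 e3 is 8 bytes > B = 7, so hash it first: H(key) = 03 4d, then zero-pad to 7 bytes: K' = 03 4d 00 00 00 00 00.
K' ⊕ ipad = 35 7b 36 36 36 36 36; K' ⊕ opad = 5f 11 5c 5c 5c 5c 5c.
m1: inner = H(35 7b 36 36 36 36 36 a5 11) = 02 74; tag = H(5f 11 5c 5c 5c 5c 5c 02 74) = 02b2 ← matches
m2: inner = H(35 7b 36 36 36 36 36 b3 83) = 02 f4; tag = H(5f 11 5c 5c 5c 5c 5c 02 f4) = 0332
m3: inner = H(35 7b 36 36 36 36 36 d1 d0) = 03 5f; tag = H(5f 11 5c 5c 5c 5c 5c 03 5f) = 029e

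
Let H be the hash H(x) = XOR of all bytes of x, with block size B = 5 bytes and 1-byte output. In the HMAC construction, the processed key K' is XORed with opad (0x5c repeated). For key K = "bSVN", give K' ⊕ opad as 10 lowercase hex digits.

3e0f0a125c

Key "bSVN" = 62 53 56 4e is 4 bytes ≤ B = 5; zero-pad to 5 bytes: K' = 62 53 56 4e 00.
XOR each byte with 0x5c: 62⊕5c=3e, 53⊕5c=0f, 56⊕5c=0a, 4e⊕5c=12, 00⊕5c=5c.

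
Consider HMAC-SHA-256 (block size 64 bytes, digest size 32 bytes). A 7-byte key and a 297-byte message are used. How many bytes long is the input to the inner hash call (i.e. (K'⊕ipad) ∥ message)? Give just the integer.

361

Key is 7 ≤ 64 bytes, zero-padded: |K'| = 64.
Inner input = (K'⊕ipad) ∥ m → 64 + 297 = 361 bytes.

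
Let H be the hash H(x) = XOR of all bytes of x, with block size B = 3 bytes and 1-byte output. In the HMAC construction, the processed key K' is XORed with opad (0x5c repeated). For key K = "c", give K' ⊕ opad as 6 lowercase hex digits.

3f5c5c

Key "c" = 63 is 1 byte ≤ B = 3; zero-pad to 3 bytes: K' = 63 00 00.
XOR each byte with 0x5c: 63⊕5c=3f, 00⊕5c=5c, 00⊕5c=5c.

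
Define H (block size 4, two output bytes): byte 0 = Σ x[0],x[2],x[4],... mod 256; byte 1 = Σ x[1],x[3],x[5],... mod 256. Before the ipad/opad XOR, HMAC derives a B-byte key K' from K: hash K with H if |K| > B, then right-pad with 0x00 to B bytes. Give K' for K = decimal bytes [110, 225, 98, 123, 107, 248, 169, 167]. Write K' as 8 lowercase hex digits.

e4fb0000

|K| = 8 > B = 4, so first hash the key.
H(K): even-index sum = 484 mod 256 = 228; odd-index sum = 763 mod 256 = 251 → e4 fb.
Zero-pad H(K) = e4 fb to 4 bytes: K' = e4 fb 00 00.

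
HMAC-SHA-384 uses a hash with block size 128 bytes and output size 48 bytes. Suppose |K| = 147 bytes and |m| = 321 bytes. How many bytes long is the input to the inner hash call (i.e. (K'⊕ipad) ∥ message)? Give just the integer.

Key is 147 > 128 bytes, so it is hashed to 48 bytes then zero-padded to 128: |K'| = 128.
Inner input = (K'⊕ipad) ∥ m → 128 + 321 = 449 bytes.

449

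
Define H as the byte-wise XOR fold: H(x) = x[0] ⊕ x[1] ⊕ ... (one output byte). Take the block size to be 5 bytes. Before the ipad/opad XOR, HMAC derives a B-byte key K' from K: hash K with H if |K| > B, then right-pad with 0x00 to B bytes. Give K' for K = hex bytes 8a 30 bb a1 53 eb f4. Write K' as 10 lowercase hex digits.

ec00000000

|K| = 7 > B = 5, so first hash the key.
H(K): XOR 8a⊕30⊕bb⊕a1⊕53⊕eb⊕f4 = ec.
Zero-pad H(K) = ec to 5 bytes: K' = ec 00 00 00 00.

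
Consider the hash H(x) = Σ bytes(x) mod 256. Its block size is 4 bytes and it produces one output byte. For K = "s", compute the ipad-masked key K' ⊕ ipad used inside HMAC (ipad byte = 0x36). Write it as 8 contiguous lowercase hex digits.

Key "s" = 73 is 1 byte ≤ B = 4; zero-pad to 4 bytes: K' = 73 00 00 00.
XOR each byte with 0x36: 73⊕36=45, 00⊕36=36, 00⊕36=36, 00⊕36=36.

45363636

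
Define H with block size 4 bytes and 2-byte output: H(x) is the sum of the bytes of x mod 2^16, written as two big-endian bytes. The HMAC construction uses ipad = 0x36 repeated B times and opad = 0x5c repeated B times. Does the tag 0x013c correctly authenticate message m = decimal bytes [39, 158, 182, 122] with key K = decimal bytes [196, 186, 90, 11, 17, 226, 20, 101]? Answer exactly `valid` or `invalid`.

valid

Key decimal bytes [196, 186, 90, 11, 17, 226, 20, 101] = c4 ba 5a 0b 11 e2 14 65 is 8 bytes > B = 4, so hash it first: H(key) = 03 4f, then zero-pad to 4 bytes: K' = 03 4f 00 00.
K' ⊕ ipad = 35 79 36 36; K' ⊕ opad = 5f 13 5c 5c.
Inner hash: sum = 53+121+54+54+39+158+182+122 = 783 → 03 0f.
Outer hash (recomputed tag): sum = 95+19+92+92+3+15 = 316 → 01 3c.
Recomputed tag = 013c; claimed = 013c → match.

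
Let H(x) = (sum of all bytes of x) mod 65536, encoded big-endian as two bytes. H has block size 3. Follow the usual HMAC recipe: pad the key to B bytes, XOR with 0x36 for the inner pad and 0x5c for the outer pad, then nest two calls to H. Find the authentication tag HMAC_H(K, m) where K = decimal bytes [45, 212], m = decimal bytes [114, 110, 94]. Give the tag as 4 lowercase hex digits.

Key decimal bytes [45, 212] = 2d d4 is 2 bytes ≤ B = 3; zero-pad to 3 bytes: K' = 2d d4 00.
K' ⊕ ipad = 1b e2 36.  K' ⊕ opad = 71 88 5c.
Inner input = (K'⊕ipad) ∥ m = 1b e2 36 ∥ 72 6e 5e.
Inner hash: sum = 27+226+54+114+110+94 = 625 → 02 71.
Outer input = (K'⊕opad) ∥ inner = 71 88 5c ∥ 02 71.
Outer hash (tag): sum = 113+136+92+2+113 = 456 → 01 c8.

01c8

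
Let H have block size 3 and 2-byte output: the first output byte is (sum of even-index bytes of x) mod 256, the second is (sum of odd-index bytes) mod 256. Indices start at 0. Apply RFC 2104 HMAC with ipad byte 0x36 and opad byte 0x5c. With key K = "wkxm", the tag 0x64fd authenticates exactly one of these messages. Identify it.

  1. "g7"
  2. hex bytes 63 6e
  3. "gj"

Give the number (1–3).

3

Key "wkxm" = 77 6b 78 6d is 4 bytes > B = 3, so hash it first: H(key) = ef d8, then zero-pad to 3 bytes: K' = ef d8 00.
K' ⊕ ipad = d9 ee 36; K' ⊕ opad = b3 84 5c.
m1: inner = H(d9 ee 36 67 37) = 46 55; tag = H(b3 84 5c 46 55) = 64ca
m2: inner = H(d9 ee 36 63 6e) = 7d 51; tag = H(b3 84 5c 7d 51) = 6001
m3: inner = H(d9 ee 36 67 6a) = 79 55; tag = H(b3 84 5c 79 55) = 64fd ← matches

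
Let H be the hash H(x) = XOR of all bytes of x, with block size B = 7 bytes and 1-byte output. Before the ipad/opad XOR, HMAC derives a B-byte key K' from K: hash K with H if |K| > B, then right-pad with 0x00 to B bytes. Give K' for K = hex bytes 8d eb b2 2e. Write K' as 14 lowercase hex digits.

8debb22e000000

Key hex bytes 8d eb b2 2e is 4 bytes ≤ B = 7; zero-pad to 7 bytes: K' = 8d eb b2 2e 00 00 00.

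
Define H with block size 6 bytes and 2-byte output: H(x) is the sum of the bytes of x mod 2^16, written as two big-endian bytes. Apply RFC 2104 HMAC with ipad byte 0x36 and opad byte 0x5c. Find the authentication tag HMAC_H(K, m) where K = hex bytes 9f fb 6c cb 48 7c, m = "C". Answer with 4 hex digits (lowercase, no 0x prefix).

0340

Key hex bytes 9f fb 6c cb 48 7c is exactly B = 6 bytes: K' = 9f fb 6c cb 48 7c.
K' ⊕ ipad = a9 cd 5a fd 7e 4a.  K' ⊕ opad = c3 a7 30 97 14 20.
Inner input = (K'⊕ipad) ∥ m = a9 cd 5a fd 7e 4a ∥ 43.
Inner hash: sum = 169+205+90+253+126+74+67 = 984 → 03 d8.
Outer input = (K'⊕opad) ∥ inner = c3 a7 30 97 14 20 ∥ 03 d8.
Outer hash (tag): sum = 195+167+48+151+20+32+3+216 = 832 → 03 40.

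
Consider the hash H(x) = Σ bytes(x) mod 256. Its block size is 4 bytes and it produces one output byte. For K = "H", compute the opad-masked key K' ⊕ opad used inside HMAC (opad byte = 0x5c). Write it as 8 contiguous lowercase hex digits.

Key "H" = 48 is 1 byte ≤ B = 4; zero-pad to 4 bytes: K' = 48 00 00 00.
XOR each byte with 0x5c: 48⊕5c=14, 00⊕5c=5c, 00⊕5c=5c, 00⊕5c=5c.

145c5c5c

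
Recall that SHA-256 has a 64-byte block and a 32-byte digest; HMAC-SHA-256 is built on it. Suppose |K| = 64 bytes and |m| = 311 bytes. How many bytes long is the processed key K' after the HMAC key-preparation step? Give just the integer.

64

Key is 64 ≤ 64 bytes, zero-padded: |K'| = 64.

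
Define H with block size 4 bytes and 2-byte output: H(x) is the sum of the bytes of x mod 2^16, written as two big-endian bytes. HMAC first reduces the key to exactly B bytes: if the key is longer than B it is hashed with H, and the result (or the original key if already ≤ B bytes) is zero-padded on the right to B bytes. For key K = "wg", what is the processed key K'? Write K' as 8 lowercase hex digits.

77670000

Key "wg" = 77 67 is 2 bytes ≤ B = 4; zero-pad to 4 bytes: K' = 77 67 00 00.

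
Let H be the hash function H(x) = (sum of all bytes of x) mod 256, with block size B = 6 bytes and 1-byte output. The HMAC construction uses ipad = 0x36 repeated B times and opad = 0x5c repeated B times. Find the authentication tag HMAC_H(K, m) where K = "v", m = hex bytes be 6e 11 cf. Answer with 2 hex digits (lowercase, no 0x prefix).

Key "v" = 76 is 1 byte ≤ B = 6; zero-pad to 6 bytes: K' = 76 00 00 00 00 00.
K' ⊕ ipad = 40 36 36 36 36 36.  K' ⊕ opad = 2a 5c 5c 5c 5c 5c.
Inner input = (K'⊕ipad) ∥ m = 40 36 36 36 36 36 ∥ be 6e 11 cf.
Inner hash: sum = 64+54+54+54+54+54+190+110+17+207 = 858; mod 256 = 90 → 5a.
Outer input = (K'⊕opad) ∥ inner = 2a 5c 5c 5c 5c 5c ∥ 5a.
Outer hash (tag): sum = 42+92+92+92+92+92+90 = 592; mod 256 = 80 → 50.

50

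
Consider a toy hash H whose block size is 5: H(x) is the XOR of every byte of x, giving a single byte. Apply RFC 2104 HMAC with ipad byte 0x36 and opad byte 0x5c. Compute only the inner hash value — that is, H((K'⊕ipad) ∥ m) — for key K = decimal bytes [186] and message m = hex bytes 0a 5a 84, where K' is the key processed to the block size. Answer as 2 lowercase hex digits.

Key decimal bytes [186] = ba is 1 byte ≤ B = 5; zero-pad to 5 bytes: K' = ba 00 00 00 00.
K' ⊕ ipad = 8c 36 36 36 36.
Inner input = 8c 36 36 36 36 ∥ 0a 5a 84.
Inner hash: XOR 8c⊕36⊕36⊕36⊕36⊕0a⊕5a⊕84 = 58.

58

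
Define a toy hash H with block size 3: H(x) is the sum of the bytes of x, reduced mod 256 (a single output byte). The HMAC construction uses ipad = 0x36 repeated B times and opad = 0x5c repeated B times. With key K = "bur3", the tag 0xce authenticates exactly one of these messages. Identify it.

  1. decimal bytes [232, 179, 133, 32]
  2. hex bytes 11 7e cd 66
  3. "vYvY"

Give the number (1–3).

Key "bur3" = 62 75 72 33 is 4 bytes > B = 3, so hash it first: H(key) = 7c, then zero-pad to 3 bytes: K' = 7c 00 00.
K' ⊕ ipad = 4a 36 36; K' ⊕ opad = 20 5c 5c.
m1: inner = H(4a 36 36 e8 b3 85 20) = f6; tag = H(20 5c 5c f6) = ce ← matches
m2: inner = H(4a 36 36 11 7e cd 66) = 78; tag = H(20 5c 5c 78) = 50
m3: inner = H(4a 36 36 76 59 76 59) = 54; tag = H(20 5c 5c 54) = 2c

1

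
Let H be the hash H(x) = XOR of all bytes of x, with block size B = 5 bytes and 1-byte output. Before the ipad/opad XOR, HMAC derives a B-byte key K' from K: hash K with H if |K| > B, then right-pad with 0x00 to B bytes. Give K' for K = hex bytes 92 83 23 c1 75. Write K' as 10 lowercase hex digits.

Key hex bytes 92 83 23 c1 75 is exactly B = 5 bytes: K' = 92 83 23 c1 75.

928323c175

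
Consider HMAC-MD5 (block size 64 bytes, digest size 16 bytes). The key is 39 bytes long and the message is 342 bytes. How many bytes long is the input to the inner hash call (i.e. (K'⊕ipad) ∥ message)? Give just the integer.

Key is 39 ≤ 64 bytes, zero-padded: |K'| = 64.
Inner input = (K'⊕ipad) ∥ m → 64 + 342 = 406 bytes.

406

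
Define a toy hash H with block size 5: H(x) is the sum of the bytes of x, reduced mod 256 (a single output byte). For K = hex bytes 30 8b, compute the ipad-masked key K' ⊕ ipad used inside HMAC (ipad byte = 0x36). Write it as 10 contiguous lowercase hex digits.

06bd363636

Key hex bytes 30 8b is 2 bytes ≤ B = 5; zero-pad to 5 bytes: K' = 30 8b 00 00 00.
XOR each byte with 0x36: 30⊕36=06, 8b⊕36=bd, 00⊕36=36, 00⊕36=36, 00⊕36=36.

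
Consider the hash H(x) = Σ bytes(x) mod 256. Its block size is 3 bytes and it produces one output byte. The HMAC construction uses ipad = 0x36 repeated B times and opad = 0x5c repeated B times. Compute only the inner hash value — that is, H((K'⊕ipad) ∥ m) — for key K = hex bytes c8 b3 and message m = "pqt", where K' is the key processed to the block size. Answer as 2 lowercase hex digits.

0e

Key hex bytes c8 b3 is 2 bytes ≤ B = 3; zero-pad to 3 bytes: K' = c8 b3 00.
K' ⊕ ipad = fe 85 36.
Inner input = fe 85 36 ∥ 70 71 74.
Inner hash: sum = 254+133+54+112+113+116 = 782; mod 256 = 14 → 0e.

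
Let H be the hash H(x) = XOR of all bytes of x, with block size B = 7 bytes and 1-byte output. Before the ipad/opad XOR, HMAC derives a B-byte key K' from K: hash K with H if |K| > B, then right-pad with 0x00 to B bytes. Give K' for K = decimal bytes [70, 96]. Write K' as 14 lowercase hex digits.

Key decimal bytes [70, 96] = 46 60 is 2 bytes ≤ B = 7; zero-pad to 7 bytes: K' = 46 60 00 00 00 00 00.

46600000000000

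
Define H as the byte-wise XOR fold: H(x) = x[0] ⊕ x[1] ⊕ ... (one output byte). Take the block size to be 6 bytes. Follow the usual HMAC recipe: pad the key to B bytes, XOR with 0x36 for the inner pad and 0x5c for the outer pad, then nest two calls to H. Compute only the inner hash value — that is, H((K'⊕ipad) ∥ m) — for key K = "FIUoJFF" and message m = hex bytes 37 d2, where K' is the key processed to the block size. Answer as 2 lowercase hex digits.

9a

Key "FIUoJFF" = 46 49 55 6f 4a 46 46 is 7 bytes > B = 6, so hash it first: H(key) = 7f, then zero-pad to 6 bytes: K' = 7f 00 00 00 00 00.
K' ⊕ ipad = 49 36 36 36 36 36.
Inner input = 49 36 36 36 36 36 ∥ 37 d2.
Inner hash: XOR 49⊕36⊕36⊕36⊕36⊕36⊕37⊕d2 = 9a.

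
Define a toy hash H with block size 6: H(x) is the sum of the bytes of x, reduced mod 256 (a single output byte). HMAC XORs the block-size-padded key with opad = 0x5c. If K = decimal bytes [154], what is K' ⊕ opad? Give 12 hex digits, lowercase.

c65c5c5c5c5c

Key decimal bytes [154] = 9a is 1 byte ≤ B = 6; zero-pad to 6 bytes: K' = 9a 00 00 00 00 00.
XOR each byte with 0x5c: 9a⊕5c=c6, 00⊕5c=5c, 00⊕5c=5c, 00⊕5c=5c, 00⊕5c=5c, 00⊕5c=5c.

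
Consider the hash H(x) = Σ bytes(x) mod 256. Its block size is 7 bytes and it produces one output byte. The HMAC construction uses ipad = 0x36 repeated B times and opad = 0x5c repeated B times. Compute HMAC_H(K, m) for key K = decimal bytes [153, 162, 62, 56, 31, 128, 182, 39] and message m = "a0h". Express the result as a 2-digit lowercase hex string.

Key decimal bytes [153, 162, 62, 56, 31, 128, 182, 39] = 99 a2 3e 38 1f 80 b6 27 is 8 bytes > B = 7, so hash it first: H(key) = 2d, then zero-pad to 7 bytes: K' = 2d 00 00 00 00 00 00.
K' ⊕ ipad = 1b 36 36 36 36 36 36.  K' ⊕ opad = 71 5c 5c 5c 5c 5c 5c.
Inner input = (K'⊕ipad) ∥ m = 1b 36 36 36 36 36 36 ∥ 61 30 68.
Inner hash: sum = 27+54+54+54+54+54+54+97+48+104 = 600; mod 256 = 88 → 58.
Outer input = (K'⊕opad) ∥ inner = 71 5c 5c 5c 5c 5c 5c ∥ 58.
Outer hash (tag): sum = 113+92+92+92+92+92+92+88 = 753; mod 256 = 241 → f1.

f1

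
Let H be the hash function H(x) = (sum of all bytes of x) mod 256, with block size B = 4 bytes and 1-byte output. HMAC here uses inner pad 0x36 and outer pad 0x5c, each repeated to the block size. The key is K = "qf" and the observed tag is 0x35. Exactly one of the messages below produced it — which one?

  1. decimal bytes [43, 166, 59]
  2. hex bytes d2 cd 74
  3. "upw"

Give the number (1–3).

2

Key "qf" = 71 66 is 2 bytes ≤ B = 4; zero-pad to 4 bytes: K' = 71 66 00 00.
K' ⊕ ipad = 47 50 36 36; K' ⊕ opad = 2d 3a 5c 5c.
m1: inner = H(47 50 36 36 2b a6 3b) = 0f; tag = H(2d 3a 5c 5c 0f) = 2e
m2: inner = H(47 50 36 36 d2 cd 74) = 16; tag = H(2d 3a 5c 5c 16) = 35 ← matches
m3: inner = H(47 50 36 36 75 70 77) = 5f; tag = H(2d 3a 5c 5c 5f) = 7e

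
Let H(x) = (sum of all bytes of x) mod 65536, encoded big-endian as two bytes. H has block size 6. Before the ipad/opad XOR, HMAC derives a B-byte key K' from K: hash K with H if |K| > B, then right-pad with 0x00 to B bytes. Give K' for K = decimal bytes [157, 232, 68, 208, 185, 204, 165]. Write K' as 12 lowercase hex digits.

|K| = 7 > B = 6, so first hash the key.
H(K): sum = 157+232+68+208+185+204+165 = 1219 → 04 c3.
Zero-pad H(K) = 04 c3 to 6 bytes: K' = 04 c3 00 00 00 00.

04c300000000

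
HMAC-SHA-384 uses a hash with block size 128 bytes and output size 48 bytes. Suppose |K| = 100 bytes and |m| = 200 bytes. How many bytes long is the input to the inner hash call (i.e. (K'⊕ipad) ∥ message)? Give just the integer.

328

Key is 100 ≤ 128 bytes, zero-padded: |K'| = 128.
Inner input = (K'⊕ipad) ∥ m → 128 + 200 = 328 bytes.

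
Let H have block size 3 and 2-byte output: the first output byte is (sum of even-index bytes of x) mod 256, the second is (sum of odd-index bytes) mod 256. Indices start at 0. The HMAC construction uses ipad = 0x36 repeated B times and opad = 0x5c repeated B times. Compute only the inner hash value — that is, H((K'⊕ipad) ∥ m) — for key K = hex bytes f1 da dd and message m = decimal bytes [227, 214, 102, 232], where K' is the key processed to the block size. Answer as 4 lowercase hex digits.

7035

Key hex bytes f1 da dd is exactly B = 3 bytes: K' = f1 da dd.
K' ⊕ ipad = c7 ec eb.
Inner input = c7 ec eb ∥ e3 d6 66 e8.
Inner hash: even-index sum = 880 mod 256 = 112; odd-index sum = 565 mod 256 = 53 → 70 35.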